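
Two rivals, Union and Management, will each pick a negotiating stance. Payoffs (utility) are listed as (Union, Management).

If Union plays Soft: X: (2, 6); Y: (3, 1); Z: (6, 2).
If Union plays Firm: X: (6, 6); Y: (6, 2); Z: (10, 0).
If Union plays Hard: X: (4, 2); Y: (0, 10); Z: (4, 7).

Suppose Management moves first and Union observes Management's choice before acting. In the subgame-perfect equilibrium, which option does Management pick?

Union best-responds to each possible Management move:
- X → Union plays Firm (best of 2, 6, 4); Management gets 6.
- Y → Union plays Firm (best of 3, 6, 0); Management gets 2.
- Z → Union plays Firm (best of 6, 10, 4); Management gets 0.
Management's induced payoffs are 6, 2, 0, so Management commits to X. Subgame-perfect outcome: (Firm, X) with payoffs (6, 6).

X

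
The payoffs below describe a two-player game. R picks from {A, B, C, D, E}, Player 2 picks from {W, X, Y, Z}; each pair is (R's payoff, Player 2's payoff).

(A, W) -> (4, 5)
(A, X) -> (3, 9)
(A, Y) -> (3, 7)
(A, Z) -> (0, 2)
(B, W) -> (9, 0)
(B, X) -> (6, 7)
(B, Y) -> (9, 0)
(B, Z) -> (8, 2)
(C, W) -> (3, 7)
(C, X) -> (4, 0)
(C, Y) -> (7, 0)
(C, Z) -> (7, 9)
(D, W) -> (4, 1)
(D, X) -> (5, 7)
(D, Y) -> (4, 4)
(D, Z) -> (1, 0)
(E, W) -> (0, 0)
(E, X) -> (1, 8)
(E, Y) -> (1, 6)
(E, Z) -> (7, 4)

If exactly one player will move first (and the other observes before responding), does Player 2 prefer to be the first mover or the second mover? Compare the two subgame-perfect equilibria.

second

If R leads: Player 2's best replies are A→X, B→X, C→Z, D→X, E→X; R's induced payoffs 3, 6, 7, 5, 1; outcome (C, Z), payoffs (7, 9).
If Player 2 leads: R's best replies are W→B, X→B, Y→B, Z→B; Player 2's induced payoffs 0, 7, 0, 2; outcome (B, X), payoffs (6, 7).
Player 2 gets 7 moving first and 9 moving second, so Player 2 prefers to move second.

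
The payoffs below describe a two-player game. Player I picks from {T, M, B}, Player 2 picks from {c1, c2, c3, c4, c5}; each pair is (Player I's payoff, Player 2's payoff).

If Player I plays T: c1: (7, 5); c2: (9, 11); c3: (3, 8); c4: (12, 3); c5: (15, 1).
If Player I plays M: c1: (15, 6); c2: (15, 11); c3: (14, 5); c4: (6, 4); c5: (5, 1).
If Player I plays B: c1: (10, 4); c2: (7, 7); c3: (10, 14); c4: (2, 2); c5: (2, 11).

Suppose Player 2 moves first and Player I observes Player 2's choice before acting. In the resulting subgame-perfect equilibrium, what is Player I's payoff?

Player I best-responds to each possible Player 2 move:
- c1 → Player I plays M (best of 7, 15, 10); Player 2 gets 6.
- c2 → Player I plays M (best of 9, 15, 7); Player 2 gets 11.
- c3 → Player I plays M (best of 3, 14, 10); Player 2 gets 5.
- c4 → Player I plays T (best of 12, 6, 2); Player 2 gets 3.
- c5 → Player I plays T (best of 15, 5, 2); Player 2 gets 1.
Player 2's induced payoffs are 6, 11, 5, 3, 1, so Player 2 commits to c2. Subgame-perfect outcome: (M, c2) with payoffs (15, 11).

15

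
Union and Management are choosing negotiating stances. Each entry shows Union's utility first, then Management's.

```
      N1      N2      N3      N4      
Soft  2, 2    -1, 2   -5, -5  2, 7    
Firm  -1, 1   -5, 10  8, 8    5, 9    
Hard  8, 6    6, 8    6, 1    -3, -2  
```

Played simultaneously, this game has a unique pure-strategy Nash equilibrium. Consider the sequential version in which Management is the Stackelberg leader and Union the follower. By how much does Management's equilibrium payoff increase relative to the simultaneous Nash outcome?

1

Union best-responds to each possible Management move:
- N1 → Union plays Hard (best of 2, -1, 8); Management gets 6.
- N2 → Union plays Hard (best of -1, -5, 6); Management gets 8.
- N3 → Union plays Firm (best of -5, 8, 6); Management gets 8.
- N4 → Union plays Firm (best of 2, 5, -3); Management gets 9.
Management's induced payoffs are 6, 8, 8, 9, so Management commits to N4. Subgame-perfect outcome: (Firm, N4) with payoffs (5, 9).
Now find the simultaneous Nash equilibrium.
Union's best replies: N1→Hard; N2→Hard; N3→Firm; N4→Firm.
Management's best replies: Soft→N4; Firm→N2; Hard→N2.
Only (Hard, N2) has each player best-responding; Nash payoffs (6, 8).
Management's commitment gain: 9 − 8 = 1.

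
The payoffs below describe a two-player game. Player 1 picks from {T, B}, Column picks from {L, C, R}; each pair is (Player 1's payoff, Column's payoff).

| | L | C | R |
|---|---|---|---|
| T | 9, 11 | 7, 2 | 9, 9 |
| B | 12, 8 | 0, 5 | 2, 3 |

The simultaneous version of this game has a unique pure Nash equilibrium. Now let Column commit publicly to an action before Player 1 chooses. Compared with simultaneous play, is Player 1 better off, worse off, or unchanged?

worse off

Backward induction with Column moving first.
- L: Player 1 compares 9, 12 and picks B; Column would get 8.
- C: Player 1 compares 7, 0 and picks T; Column would get 2.
- R: Player 1 compares 9, 2 and picks T; Column would get 9.
Among 8, 2, 9, the best is 9 at R. Subgame-perfect outcome: (T, R) with payoffs (9, 9).
For the simultaneous game, intersect best replies.
Player 1's best replies: L→B; C→T; R→T.
Column's best replies: T→L; B→L.
Only (B, L) has each player best-responding; Nash payoffs (12, 8).
Player 1 earns 9 sequentially versus 12 at the Nash outcome: worse off.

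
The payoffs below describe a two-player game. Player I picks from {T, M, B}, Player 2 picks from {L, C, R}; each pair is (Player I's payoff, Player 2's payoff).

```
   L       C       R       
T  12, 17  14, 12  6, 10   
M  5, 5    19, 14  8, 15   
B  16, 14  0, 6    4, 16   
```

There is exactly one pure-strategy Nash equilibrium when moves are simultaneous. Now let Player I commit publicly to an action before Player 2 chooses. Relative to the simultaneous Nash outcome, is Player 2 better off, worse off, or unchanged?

better off

Backward induction with Player I moving first.
- T: Player 2 compares 17, 12, 10 and picks L; Player I would get 12.
- M: Player 2 compares 5, 14, 15 and picks R; Player I would get 8.
- B: Player 2 compares 14, 6, 16 and picks R; Player I would get 4.
Among 12, 8, 4, the best is 12 at T. Subgame-perfect outcome: (T, L) with payoffs (12, 17).
Under simultaneous play:
Player I's best replies: L→B; C→M; R→M.
Player 2's best replies: T→L; M→R; B→R.
The unique mutual best reply is (M, R), giving (8, 15).
Player 2 earns 17 sequentially versus 15 at the Nash outcome: better off.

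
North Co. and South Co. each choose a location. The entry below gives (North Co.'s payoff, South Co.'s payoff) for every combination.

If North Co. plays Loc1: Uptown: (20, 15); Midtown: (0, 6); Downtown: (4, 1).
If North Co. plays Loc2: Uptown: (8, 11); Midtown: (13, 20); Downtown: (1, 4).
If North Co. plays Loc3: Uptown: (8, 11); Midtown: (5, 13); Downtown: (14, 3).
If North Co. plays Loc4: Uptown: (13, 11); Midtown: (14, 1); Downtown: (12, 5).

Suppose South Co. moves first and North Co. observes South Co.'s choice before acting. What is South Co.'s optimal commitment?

Uptown

Backward induction with South Co. moving first.
- Uptown: BR = Loc1, leader payoff 15.
- Midtown: BR = Loc4, leader payoff 1.
- Downtown: BR = Loc3, leader payoff 3.
Maximizing over 15, 1, 3, South Co. chooses Uptown. Subgame-perfect outcome: (Loc1, Uptown) with payoffs (20, 15).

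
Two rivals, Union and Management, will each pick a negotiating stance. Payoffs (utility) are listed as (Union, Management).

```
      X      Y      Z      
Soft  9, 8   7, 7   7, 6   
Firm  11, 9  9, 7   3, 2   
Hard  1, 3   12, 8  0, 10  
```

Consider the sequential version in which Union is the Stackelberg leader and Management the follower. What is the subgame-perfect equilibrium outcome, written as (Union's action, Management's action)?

Backward induction with Union moving first.
- Soft: BR = X, leader payoff 9.
- Firm: BR = X, leader payoff 11.
- Hard: BR = Z, leader payoff 0.
Maximizing over 9, 11, 0, Union chooses Firm. Subgame-perfect outcome: (Firm, X) with payoffs (11, 9).

(Firm, X)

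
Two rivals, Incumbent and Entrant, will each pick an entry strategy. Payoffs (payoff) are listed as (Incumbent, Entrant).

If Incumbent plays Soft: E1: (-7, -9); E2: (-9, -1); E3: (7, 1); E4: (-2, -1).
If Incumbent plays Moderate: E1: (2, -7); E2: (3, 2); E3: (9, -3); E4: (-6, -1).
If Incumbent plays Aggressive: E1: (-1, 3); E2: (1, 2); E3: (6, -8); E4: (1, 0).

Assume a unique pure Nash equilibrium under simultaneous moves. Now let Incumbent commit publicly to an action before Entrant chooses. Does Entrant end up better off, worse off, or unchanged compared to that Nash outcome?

worse off

Entrant best-responds to each possible Incumbent move:
- Soft: BR = E3, leader payoff 7.
- Moderate: BR = E2, leader payoff 3.
- Aggressive: BR = E1, leader payoff -1.
Among 7, 3, -1, the best is 7 at Soft. Subgame-perfect outcome: (Soft, E3) with payoffs (7, 1).
Now find the simultaneous Nash equilibrium.
Incumbent's best replies: E1→Moderate; E2→Moderate; E3→Moderate; E4→Aggressive.
Entrant's best replies: Soft→E3; Moderate→E2; Aggressive→E1.
The unique mutual best reply is (Moderate, E2), giving (3, 2).
Entrant earns 1 sequentially versus 2 at the Nash outcome: worse off.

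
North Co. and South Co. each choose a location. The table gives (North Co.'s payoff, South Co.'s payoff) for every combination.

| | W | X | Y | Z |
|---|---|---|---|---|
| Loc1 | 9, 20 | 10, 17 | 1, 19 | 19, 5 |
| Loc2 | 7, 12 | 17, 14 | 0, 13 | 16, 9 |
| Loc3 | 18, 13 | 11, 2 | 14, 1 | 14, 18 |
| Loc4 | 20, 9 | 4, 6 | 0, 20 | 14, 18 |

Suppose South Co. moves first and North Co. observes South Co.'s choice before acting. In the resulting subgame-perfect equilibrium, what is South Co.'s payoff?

14

North Co. best-responds to each possible South Co. move:
- W: North Co. compares 9, 7, 18, 20 and picks Loc4; South Co. would get 9.
- X: North Co. compares 10, 17, 11, 4 and picks Loc2; South Co. would get 14.
- Y: North Co. compares 1, 0, 14, 0 and picks Loc3; South Co. would get 1.
- Z: North Co. compares 19, 16, 14, 14 and picks Loc1; South Co. would get 5.
Maximizing over 9, 14, 1, 5, South Co. chooses X. Subgame-perfect outcome: (Loc2, X) with payoffs (17, 14).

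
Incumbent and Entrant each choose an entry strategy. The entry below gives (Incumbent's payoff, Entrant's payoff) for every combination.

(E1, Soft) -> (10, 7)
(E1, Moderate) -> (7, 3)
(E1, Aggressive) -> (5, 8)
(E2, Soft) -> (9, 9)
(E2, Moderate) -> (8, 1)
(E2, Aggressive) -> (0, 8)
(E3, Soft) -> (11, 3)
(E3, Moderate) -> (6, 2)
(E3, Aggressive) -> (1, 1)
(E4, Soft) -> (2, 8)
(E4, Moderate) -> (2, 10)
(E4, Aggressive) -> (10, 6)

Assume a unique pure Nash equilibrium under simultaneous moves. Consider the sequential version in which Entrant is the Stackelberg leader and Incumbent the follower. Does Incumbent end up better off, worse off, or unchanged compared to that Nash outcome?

Work backward from Incumbent's decision.
- Soft → Incumbent plays E3 (best of 10, 9, 11, 2); Entrant gets 3.
- Moderate → Incumbent plays E2 (best of 7, 8, 6, 2); Entrant gets 1.
- Aggressive → Incumbent plays E4 (best of 5, 0, 1, 10); Entrant gets 6.
Among 3, 1, 6, the best is 6 at Aggressive. Subgame-perfect outcome: (E4, Aggressive) with payoffs (10, 6).
For the simultaneous game, intersect best replies.
Incumbent's best replies: Soft→E3; Moderate→E2; Aggressive→E4.
Entrant's best replies: E1→Aggressive; E2→Soft; E3→Soft; E4→Moderate.
Only (E3, Soft) has each player best-responding; Nash payoffs (11, 3).
Incumbent earns 10 sequentially versus 11 at the Nash outcome: worse off.

worse off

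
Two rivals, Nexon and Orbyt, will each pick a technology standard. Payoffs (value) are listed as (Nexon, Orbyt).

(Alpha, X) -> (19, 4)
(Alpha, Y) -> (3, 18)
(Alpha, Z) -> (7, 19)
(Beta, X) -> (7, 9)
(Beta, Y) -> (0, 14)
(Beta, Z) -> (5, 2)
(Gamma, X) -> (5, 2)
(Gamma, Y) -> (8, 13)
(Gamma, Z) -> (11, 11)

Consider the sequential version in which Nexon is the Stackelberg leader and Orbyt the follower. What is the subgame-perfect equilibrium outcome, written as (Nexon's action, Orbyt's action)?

(Gamma, Y)

Orbyt best-responds to each possible Nexon move:
- Alpha → Orbyt plays Z (best of 4, 18, 19); Nexon gets 7.
- Beta → Orbyt plays Y (best of 9, 14, 2); Nexon gets 0.
- Gamma → Orbyt plays Y (best of 2, 13, 11); Nexon gets 8.
Among 7, 0, 8, the best is 8 at Gamma. Subgame-perfect outcome: (Gamma, Y) with payoffs (8, 13).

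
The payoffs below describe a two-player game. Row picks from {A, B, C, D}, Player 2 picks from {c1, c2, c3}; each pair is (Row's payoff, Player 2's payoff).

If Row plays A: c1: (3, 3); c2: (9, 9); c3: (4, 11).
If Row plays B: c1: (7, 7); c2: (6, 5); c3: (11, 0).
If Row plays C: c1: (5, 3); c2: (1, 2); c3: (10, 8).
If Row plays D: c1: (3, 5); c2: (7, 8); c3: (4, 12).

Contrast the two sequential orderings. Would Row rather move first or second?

first

If Row leads: Player 2's best replies are A→c3, B→c1, C→c3, D→c3; Row's induced payoffs 4, 7, 10, 4; outcome (C, c3), payoffs (10, 8).
If Player 2 leads: Row's best replies are c1→B, c2→A, c3→B; Player 2's induced payoffs 7, 9, 0; outcome (A, c2), payoffs (9, 9).
Row gets 10 moving first and 9 moving second, so Row prefers to move first.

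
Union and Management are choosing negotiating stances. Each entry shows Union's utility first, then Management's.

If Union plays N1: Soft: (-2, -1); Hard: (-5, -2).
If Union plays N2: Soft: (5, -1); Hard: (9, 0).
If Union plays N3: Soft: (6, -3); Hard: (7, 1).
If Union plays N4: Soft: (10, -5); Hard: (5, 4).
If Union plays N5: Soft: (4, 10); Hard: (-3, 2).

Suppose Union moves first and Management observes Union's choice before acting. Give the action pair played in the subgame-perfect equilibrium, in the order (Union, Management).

Management best-responds to each possible Union move:
- N1: Management compares -1, -2 and picks Soft; Union would get -2.
- N2: Management compares -1, 0 and picks Hard; Union would get 9.
- N3: Management compares -3, 1 and picks Hard; Union would get 7.
- N4: Management compares -5, 4 and picks Hard; Union would get 5.
- N5: Management compares 10, 2 and picks Soft; Union would get 4.
Union's induced payoffs are -2, 9, 7, 5, 4, so Union commits to N2. Subgame-perfect outcome: (N2, Hard) with payoffs (9, 0).

(N2, Hard)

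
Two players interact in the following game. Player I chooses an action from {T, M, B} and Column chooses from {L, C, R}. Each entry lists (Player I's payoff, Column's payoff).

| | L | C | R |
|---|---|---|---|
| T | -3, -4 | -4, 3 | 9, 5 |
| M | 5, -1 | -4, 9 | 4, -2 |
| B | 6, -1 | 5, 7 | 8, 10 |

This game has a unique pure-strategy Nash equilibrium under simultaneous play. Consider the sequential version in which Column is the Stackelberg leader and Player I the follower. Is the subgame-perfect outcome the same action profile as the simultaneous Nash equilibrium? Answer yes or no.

no

Solve by backward induction (Column leads).
- L → Player I plays B (best of -3, 5, 6); Column gets -1.
- C → Player I plays B (best of -4, -4, 5); Column gets 7.
- R → Player I plays T (best of 9, 4, 8); Column gets 5.
Among -1, 7, 5, the best is 7 at C. Subgame-perfect outcome: (B, C) with payoffs (5, 7).
Now find the simultaneous Nash equilibrium.
Player I's best replies: L→B; C→B; R→T.
Column's best replies: T→R; M→C; B→R.
Only (T, R) has each player best-responding; Nash payoffs (9, 5).
Sequential outcome (B, C) differs from the Nash profile (T, R).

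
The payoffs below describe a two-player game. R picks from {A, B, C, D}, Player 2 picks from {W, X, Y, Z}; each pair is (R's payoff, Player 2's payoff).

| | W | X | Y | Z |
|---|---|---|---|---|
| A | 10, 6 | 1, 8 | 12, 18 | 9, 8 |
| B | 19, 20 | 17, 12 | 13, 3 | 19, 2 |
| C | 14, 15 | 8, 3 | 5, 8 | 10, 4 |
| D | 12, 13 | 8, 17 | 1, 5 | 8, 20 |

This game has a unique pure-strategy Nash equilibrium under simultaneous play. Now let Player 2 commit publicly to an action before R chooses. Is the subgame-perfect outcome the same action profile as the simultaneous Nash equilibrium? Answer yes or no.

Solve by backward induction (Player 2 leads).
- W: R compares 10, 19, 14, 12 and picks B; Player 2 would get 20.
- X: R compares 1, 17, 8, 8 and picks B; Player 2 would get 12.
- Y: R compares 12, 13, 5, 1 and picks B; Player 2 would get 3.
- Z: R compares 9, 19, 10, 8 and picks B; Player 2 would get 2.
Among 20, 12, 3, 2, the best is 20 at W. Subgame-perfect outcome: (B, W) with payoffs (19, 20).
Under simultaneous play:
R's best replies: W→B; X→B; Y→B; Z→B.
Player 2's best replies: A→Y; B→W; C→W; D→Z.
Only (B, W) has each player best-responding; Nash payoffs (19, 20).
Sequential outcome (B, W) coincides with the Nash profile (B, W).

yes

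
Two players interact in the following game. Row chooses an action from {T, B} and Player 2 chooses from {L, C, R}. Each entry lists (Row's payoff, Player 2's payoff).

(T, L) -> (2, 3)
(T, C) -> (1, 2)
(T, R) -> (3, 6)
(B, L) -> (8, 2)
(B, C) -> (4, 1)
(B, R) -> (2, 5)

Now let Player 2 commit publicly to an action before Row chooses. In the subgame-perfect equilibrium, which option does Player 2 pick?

Backward induction with Player 2 moving first.
- L: BR = B, leader payoff 2.
- C: BR = B, leader payoff 1.
- R: BR = T, leader payoff 6.
Player 2's induced payoffs are 2, 1, 6, so Player 2 commits to R. Subgame-perfect outcome: (T, R) with payoffs (3, 6).

R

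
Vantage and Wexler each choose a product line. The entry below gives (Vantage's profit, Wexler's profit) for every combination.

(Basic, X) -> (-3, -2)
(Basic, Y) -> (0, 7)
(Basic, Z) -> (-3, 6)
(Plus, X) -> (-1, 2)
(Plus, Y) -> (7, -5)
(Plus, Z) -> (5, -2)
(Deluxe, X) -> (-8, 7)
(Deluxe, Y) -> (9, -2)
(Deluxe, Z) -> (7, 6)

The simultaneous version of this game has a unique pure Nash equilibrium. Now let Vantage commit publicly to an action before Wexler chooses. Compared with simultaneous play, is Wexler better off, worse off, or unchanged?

Solve by backward induction (Vantage leads).
- Basic: BR = Y, leader payoff 0.
- Plus: BR = X, leader payoff -1.
- Deluxe: BR = X, leader payoff -8.
Maximizing over 0, -1, -8, Vantage chooses Basic. Subgame-perfect outcome: (Basic, Y) with payoffs (0, 7).
For the simultaneous game, intersect best replies.
Vantage's best replies: X→Plus; Y→Deluxe; Z→Deluxe.
Wexler's best replies: Basic→Y; Plus→X; Deluxe→X.
Only (Plus, X) has each player best-responding; Nash payoffs (-1, 2).
Wexler earns 7 sequentially versus 2 at the Nash outcome: better off.

better off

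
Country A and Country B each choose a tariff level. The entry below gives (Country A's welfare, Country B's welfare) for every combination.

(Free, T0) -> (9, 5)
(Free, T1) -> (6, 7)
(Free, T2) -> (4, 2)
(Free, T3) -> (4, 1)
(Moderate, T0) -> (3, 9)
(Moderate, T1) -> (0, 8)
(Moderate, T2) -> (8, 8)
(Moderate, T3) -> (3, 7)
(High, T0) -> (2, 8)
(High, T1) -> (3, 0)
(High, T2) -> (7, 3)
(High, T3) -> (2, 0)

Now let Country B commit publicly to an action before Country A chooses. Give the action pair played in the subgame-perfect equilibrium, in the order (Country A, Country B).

(Moderate, T2)

Work backward from Country A's decision.
- T0: BR = Free, leader payoff 5.
- T1: BR = Free, leader payoff 7.
- T2: BR = Moderate, leader payoff 8.
- T3: BR = Free, leader payoff 1.
Maximizing over 5, 7, 8, 1, Country B chooses T2. Subgame-perfect outcome: (Moderate, T2) with payoffs (8, 8).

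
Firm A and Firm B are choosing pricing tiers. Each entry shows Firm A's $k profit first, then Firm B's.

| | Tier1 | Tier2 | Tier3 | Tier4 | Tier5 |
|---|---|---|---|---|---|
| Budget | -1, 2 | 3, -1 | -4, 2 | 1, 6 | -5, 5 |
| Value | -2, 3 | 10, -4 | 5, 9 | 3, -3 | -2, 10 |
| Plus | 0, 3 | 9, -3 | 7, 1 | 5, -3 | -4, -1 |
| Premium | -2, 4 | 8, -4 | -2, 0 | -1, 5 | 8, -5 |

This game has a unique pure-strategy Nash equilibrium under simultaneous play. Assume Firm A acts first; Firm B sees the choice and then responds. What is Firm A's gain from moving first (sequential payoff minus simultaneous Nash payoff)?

1

Work backward from Firm B's decision.
- Budget: Firm B compares 2, -1, 2, 6, 5 and picks Tier4; Firm A would get 1.
- Value: Firm B compares 3, -4, 9, -3, 10 and picks Tier5; Firm A would get -2.
- Plus: Firm B compares 3, -3, 1, -3, -1 and picks Tier1; Firm A would get 0.
- Premium: Firm B compares 4, -4, 0, 5, -5 and picks Tier4; Firm A would get -1.
Firm A's induced payoffs are 1, -2, 0, -1, so Firm A commits to Budget. Subgame-perfect outcome: (Budget, Tier4) with payoffs (1, 6).
For the simultaneous game, intersect best replies.
Firm A's best replies: Tier1→Plus; Tier2→Value; Tier3→Plus; Tier4→Plus; Tier5→Premium.
Firm B's best replies: Budget→Tier4; Value→Tier5; Plus→Tier1; Premium→Tier4.
The unique mutual best reply is (Plus, Tier1), giving (0, 3).
Firm A's commitment gain: 1 − 0 = 1.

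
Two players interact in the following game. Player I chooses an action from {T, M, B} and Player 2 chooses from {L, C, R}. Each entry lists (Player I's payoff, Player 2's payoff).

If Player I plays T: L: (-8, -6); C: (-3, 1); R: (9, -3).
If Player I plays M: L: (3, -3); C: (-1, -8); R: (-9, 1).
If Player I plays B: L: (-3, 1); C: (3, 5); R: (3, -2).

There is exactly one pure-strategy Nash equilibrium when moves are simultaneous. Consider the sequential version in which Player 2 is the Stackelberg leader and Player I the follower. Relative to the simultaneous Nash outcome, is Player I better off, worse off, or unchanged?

unchanged

Player I best-responds to each possible Player 2 move:
- L → Player I plays M (best of -8, 3, -3); Player 2 gets -3.
- C → Player I plays B (best of -3, -1, 3); Player 2 gets 5.
- R → Player I plays T (best of 9, -9, 3); Player 2 gets -3.
Player 2's induced payoffs are -3, 5, -3, so Player 2 commits to C. Subgame-perfect outcome: (B, C) with payoffs (3, 5).
For the simultaneous game, intersect best replies.
Player I's best replies: L→M; C→B; R→T.
Player 2's best replies: T→C; M→R; B→C.
The unique mutual best reply is (B, C), giving (3, 5).
Player I earns 3 sequentially versus 3 at the Nash outcome: unchanged.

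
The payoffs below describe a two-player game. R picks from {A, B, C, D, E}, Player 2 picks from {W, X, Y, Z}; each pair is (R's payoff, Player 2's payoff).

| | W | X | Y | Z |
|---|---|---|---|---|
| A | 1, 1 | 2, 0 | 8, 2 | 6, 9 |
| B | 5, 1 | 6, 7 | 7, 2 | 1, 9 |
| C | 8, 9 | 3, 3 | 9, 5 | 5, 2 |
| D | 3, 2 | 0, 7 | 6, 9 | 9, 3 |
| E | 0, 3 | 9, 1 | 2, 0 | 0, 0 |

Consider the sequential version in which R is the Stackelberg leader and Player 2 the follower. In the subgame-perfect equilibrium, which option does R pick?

Player 2 best-responds to each possible R move:
- A: BR = Z, leader payoff 6.
- B: BR = Z, leader payoff 1.
- C: BR = W, leader payoff 8.
- D: BR = Y, leader payoff 6.
- E: BR = W, leader payoff 0.
Among 6, 1, 8, 6, 0, the best is 8 at C. Subgame-perfect outcome: (C, W) with payoffs (8, 9).

C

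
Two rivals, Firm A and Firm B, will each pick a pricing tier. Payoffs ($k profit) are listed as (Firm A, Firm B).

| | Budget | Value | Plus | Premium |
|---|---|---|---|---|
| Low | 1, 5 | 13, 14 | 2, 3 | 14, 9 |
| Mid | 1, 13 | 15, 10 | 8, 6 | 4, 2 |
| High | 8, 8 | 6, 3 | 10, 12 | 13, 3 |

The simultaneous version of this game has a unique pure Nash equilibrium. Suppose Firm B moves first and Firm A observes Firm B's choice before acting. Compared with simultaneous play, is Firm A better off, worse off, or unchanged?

unchanged

Work backward from Firm A's decision.
- Budget → Firm A plays High (best of 1, 1, 8); Firm B gets 8.
- Value → Firm A plays Mid (best of 13, 15, 6); Firm B gets 10.
- Plus → Firm A plays High (best of 2, 8, 10); Firm B gets 12.
- Premium → Firm A plays Low (best of 14, 4, 13); Firm B gets 9.
Maximizing over 8, 10, 12, 9, Firm B chooses Plus. Subgame-perfect outcome: (High, Plus) with payoffs (10, 12).
For the simultaneous game, intersect best replies.
Firm A's best replies: Budget→High; Value→Mid; Plus→High; Premium→Low.
Firm B's best replies: Low→Value; Mid→Budget; High→Plus.
Only (High, Plus) has each player best-responding; Nash payoffs (10, 12).
Firm A earns 10 sequentially versus 10 at the Nash outcome: unchanged.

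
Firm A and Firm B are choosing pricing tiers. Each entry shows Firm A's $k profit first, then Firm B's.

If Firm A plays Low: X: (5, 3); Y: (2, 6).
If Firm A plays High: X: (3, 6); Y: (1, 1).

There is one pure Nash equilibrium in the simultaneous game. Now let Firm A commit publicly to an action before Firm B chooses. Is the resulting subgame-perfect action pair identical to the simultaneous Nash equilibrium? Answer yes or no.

Backward induction with Firm A moving first.
- Low: BR = Y, leader payoff 2.
- High: BR = X, leader payoff 3.
Maximizing over 2, 3, Firm A chooses High. Subgame-perfect outcome: (High, X) with payoffs (3, 6).
For the simultaneous game, intersect best replies.
Firm A's best replies: X→Low; Y→Low.
Firm B's best replies: Low→Y; High→X.
Only (Low, Y) has each player best-responding; Nash payoffs (2, 6).
Sequential outcome (High, X) differs from the Nash profile (Low, Y).

no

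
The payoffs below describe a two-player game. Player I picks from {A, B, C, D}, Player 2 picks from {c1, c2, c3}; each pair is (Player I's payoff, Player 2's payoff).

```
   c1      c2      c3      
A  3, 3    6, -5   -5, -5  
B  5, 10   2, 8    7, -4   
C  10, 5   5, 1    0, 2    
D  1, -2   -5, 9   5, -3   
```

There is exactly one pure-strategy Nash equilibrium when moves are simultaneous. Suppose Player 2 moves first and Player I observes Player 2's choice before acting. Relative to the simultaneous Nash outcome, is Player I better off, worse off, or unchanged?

unchanged

Backward induction with Player 2 moving first.
- c1: Player I compares 3, 5, 10, 1 and picks C; Player 2 would get 5.
- c2: Player I compares 6, 2, 5, -5 and picks A; Player 2 would get -5.
- c3: Player I compares -5, 7, 0, 5 and picks B; Player 2 would get -4.
Among 5, -5, -4, the best is 5 at c1. Subgame-perfect outcome: (C, c1) with payoffs (10, 5).
Now find the simultaneous Nash equilibrium.
Player I's best replies: c1→C; c2→A; c3→B.
Player 2's best replies: A→c1; B→c1; C→c1; D→c2.
The unique mutual best reply is (C, c1), giving (10, 5).
Player I earns 10 sequentially versus 10 at the Nash outcome: unchanged.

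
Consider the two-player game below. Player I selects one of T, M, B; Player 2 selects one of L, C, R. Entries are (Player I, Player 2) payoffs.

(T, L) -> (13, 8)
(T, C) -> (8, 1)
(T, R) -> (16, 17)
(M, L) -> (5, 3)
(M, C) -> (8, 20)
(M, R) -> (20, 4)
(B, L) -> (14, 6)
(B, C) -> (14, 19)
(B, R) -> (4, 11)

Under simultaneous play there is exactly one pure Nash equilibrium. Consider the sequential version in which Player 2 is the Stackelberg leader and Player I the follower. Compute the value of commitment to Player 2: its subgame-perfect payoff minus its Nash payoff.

Player I best-responds to each possible Player 2 move:
- L → Player I plays B (best of 13, 5, 14); Player 2 gets 6.
- C → Player I plays B (best of 8, 8, 14); Player 2 gets 19.
- R → Player I plays M (best of 16, 20, 4); Player 2 gets 4.
Among 6, 19, 4, the best is 19 at C. Subgame-perfect outcome: (B, C) with payoffs (14, 19).
For the simultaneous game, intersect best replies.
Player I's best replies: L→B; C→B; R→M.
Player 2's best replies: T→R; M→C; B→C.
Only (B, C) has each player best-responding; Nash payoffs (14, 19).
Player 2's commitment gain: 19 − 19 = 0.

0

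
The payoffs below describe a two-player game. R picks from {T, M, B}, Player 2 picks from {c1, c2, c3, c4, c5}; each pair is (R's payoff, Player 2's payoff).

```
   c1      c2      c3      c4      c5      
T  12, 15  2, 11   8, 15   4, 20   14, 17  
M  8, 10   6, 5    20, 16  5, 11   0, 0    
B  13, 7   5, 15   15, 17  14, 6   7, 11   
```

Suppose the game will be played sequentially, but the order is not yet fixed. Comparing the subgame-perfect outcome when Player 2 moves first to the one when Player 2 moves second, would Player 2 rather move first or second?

first

If R leads: Player 2's best replies are T→c4, M→c3, B→c3; R's induced payoffs 4, 20, 15; outcome (M, c3), payoffs (20, 16).
If Player 2 leads: R's best replies are c1→B, c2→M, c3→M, c4→B, c5→T; Player 2's induced payoffs 7, 5, 16, 6, 17; outcome (T, c5), payoffs (14, 17).
Player 2 gets 17 moving first and 16 moving second, so Player 2 prefers to move first.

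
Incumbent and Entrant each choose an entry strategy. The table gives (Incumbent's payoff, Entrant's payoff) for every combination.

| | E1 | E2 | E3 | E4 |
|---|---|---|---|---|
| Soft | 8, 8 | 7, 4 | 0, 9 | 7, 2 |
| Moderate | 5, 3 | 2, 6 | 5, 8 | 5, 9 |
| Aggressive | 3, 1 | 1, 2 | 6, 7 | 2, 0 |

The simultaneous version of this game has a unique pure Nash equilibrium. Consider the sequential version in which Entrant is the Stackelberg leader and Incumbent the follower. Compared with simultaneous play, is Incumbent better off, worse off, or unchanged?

better off

Incumbent best-responds to each possible Entrant move:
- E1: BR = Soft, leader payoff 8.
- E2: BR = Soft, leader payoff 4.
- E3: BR = Aggressive, leader payoff 7.
- E4: BR = Soft, leader payoff 2.
Entrant's induced payoffs are 8, 4, 7, 2, so Entrant commits to E1. Subgame-perfect outcome: (Soft, E1) with payoffs (8, 8).
Now find the simultaneous Nash equilibrium.
Incumbent's best replies: E1→Soft; E2→Soft; E3→Aggressive; E4→Soft.
Entrant's best replies: Soft→E3; Moderate→E4; Aggressive→E3.
Only (Aggressive, E3) has each player best-responding; Nash payoffs (6, 7).
Incumbent earns 8 sequentially versus 6 at the Nash outcome: better off.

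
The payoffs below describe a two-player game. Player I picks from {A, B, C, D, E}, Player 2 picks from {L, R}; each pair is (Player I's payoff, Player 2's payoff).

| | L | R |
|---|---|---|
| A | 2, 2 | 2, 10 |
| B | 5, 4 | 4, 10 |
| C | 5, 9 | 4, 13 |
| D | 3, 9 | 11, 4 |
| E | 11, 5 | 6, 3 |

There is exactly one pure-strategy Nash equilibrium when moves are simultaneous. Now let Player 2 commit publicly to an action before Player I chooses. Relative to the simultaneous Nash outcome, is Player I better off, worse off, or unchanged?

unchanged

Backward induction with Player 2 moving first.
- L: Player I compares 2, 5, 5, 3, 11 and picks E; Player 2 would get 5.
- R: Player I compares 2, 4, 4, 11, 6 and picks D; Player 2 would get 4.
Player 2's induced payoffs are 5, 4, so Player 2 commits to L. Subgame-perfect outcome: (E, L) with payoffs (11, 5).
Under simultaneous play:
Player I's best replies: L→E; R→D.
Player 2's best replies: A→R; B→R; C→R; D→L; E→L.
Only (E, L) has each player best-responding; Nash payoffs (11, 5).
Player I earns 11 sequentially versus 11 at the Nash outcome: unchanged.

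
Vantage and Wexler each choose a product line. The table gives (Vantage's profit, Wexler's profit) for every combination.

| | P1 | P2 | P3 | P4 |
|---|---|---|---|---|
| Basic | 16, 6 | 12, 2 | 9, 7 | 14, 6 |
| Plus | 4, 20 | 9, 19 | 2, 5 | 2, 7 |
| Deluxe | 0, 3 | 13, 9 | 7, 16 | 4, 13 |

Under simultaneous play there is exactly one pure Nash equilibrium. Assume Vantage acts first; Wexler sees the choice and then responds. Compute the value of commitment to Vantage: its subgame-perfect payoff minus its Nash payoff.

Work backward from Wexler's decision.
- Basic: BR = P3, leader payoff 9.
- Plus: BR = P1, leader payoff 4.
- Deluxe: BR = P3, leader payoff 7.
Vantage's induced payoffs are 9, 4, 7, so Vantage commits to Basic. Subgame-perfect outcome: (Basic, P3) with payoffs (9, 7).
Under simultaneous play:
Vantage's best replies: P1→Basic; P2→Deluxe; P3→Basic; P4→Basic.
Wexler's best replies: Basic→P3; Plus→P1; Deluxe→P3.
Only (Basic, P3) has each player best-responding; Nash payoffs (9, 7).
Vantage's commitment gain: 9 − 9 = 0.

0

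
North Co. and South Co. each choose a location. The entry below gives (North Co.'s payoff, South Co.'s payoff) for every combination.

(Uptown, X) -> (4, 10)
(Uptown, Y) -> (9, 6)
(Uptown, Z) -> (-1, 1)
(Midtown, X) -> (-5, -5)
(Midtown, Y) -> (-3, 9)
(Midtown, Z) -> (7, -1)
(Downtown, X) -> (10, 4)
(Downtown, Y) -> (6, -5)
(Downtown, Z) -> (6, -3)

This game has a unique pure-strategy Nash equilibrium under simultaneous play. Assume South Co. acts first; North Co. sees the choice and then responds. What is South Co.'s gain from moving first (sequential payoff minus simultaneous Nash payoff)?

2

North Co. best-responds to each possible South Co. move:
- X: North Co. compares 4, -5, 10 and picks Downtown; South Co. would get 4.
- Y: North Co. compares 9, -3, 6 and picks Uptown; South Co. would get 6.
- Z: North Co. compares -1, 7, 6 and picks Midtown; South Co. would get -1.
Maximizing over 4, 6, -1, South Co. chooses Y. Subgame-perfect outcome: (Uptown, Y) with payoffs (9, 6).
Under simultaneous play:
North Co.'s best replies: X→Downtown; Y→Uptown; Z→Midtown.
South Co.'s best replies: Uptown→X; Midtown→Y; Downtown→X.
The unique mutual best reply is (Downtown, X), giving (10, 4).
South Co.'s commitment gain: 6 − 4 = 2.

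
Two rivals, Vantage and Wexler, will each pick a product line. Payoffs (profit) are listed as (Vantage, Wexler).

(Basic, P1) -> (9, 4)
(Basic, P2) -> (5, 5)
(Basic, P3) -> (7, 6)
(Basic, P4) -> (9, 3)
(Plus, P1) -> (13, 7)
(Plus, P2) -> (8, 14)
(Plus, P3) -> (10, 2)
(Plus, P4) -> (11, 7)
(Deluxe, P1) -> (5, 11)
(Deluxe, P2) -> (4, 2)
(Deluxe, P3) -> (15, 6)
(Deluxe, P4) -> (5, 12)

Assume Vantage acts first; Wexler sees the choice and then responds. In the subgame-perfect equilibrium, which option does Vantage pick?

Plus

Solve by backward induction (Vantage leads).
- Basic → Wexler plays P3 (best of 4, 5, 6, 3); Vantage gets 7.
- Plus → Wexler plays P2 (best of 7, 14, 2, 7); Vantage gets 8.
- Deluxe → Wexler plays P4 (best of 11, 2, 6, 12); Vantage gets 5.
Among 7, 8, 5, the best is 8 at Plus. Subgame-perfect outcome: (Plus, P2) with payoffs (8, 14).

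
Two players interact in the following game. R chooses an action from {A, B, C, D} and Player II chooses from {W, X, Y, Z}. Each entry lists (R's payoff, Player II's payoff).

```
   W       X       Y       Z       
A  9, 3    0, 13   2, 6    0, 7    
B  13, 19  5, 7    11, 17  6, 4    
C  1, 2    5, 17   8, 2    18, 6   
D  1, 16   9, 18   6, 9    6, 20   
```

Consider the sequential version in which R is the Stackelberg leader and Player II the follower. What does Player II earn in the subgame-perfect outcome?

19

Work backward from Player II's decision.
- A: Player II compares 3, 13, 6, 7 and picks X; R would get 0.
- B: Player II compares 19, 7, 17, 4 and picks W; R would get 13.
- C: Player II compares 2, 17, 2, 6 and picks X; R would get 5.
- D: Player II compares 16, 18, 9, 20 and picks Z; R would get 6.
R's induced payoffs are 0, 13, 5, 6, so R commits to B. Subgame-perfect outcome: (B, W) with payoffs (13, 19).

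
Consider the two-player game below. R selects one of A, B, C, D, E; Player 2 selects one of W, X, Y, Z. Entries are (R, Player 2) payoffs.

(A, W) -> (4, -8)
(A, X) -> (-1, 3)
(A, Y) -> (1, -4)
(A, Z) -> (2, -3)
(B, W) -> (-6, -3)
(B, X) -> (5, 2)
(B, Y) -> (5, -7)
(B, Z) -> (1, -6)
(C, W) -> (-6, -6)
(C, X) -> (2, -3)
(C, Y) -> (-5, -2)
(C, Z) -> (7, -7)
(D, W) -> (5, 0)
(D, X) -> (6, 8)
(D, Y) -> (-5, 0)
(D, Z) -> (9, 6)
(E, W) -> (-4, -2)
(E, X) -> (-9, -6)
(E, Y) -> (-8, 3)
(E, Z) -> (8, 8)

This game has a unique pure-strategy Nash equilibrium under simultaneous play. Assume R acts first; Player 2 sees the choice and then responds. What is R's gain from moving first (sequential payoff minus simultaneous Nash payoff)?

Player 2 best-responds to each possible R move:
- A: Player 2 compares -8, 3, -4, -3 and picks X; R would get -1.
- B: Player 2 compares -3, 2, -7, -6 and picks X; R would get 5.
- C: Player 2 compares -6, -3, -2, -7 and picks Y; R would get -5.
- D: Player 2 compares 0, 8, 0, 6 and picks X; R would get 6.
- E: Player 2 compares -2, -6, 3, 8 and picks Z; R would get 8.
Among -1, 5, -5, 6, 8, the best is 8 at E. Subgame-perfect outcome: (E, Z) with payoffs (8, 8).
Now find the simultaneous Nash equilibrium.
R's best replies: W→D; X→D; Y→B; Z→D.
Player 2's best replies: A→X; B→X; C→Y; D→X; E→Z.
Only (D, X) has each player best-responding; Nash payoffs (6, 8).
R's commitment gain: 8 − 6 = 2.

2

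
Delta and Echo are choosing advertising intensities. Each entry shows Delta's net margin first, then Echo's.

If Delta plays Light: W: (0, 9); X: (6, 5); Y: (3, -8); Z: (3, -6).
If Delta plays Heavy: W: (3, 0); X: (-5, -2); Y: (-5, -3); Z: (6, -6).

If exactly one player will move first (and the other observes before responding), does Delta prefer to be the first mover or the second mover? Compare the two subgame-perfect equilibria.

If Delta leads: Echo's best replies are Light→W, Heavy→W; Delta's induced payoffs 0, 3; outcome (Heavy, W), payoffs (3, 0).
If Echo leads: Delta's best replies are W→Heavy, X→Light, Y→Light, Z→Heavy; Echo's induced payoffs 0, 5, -8, -6; outcome (Light, X), payoffs (6, 5).
Delta gets 3 moving first and 6 moving second, so Delta prefers to move second.

second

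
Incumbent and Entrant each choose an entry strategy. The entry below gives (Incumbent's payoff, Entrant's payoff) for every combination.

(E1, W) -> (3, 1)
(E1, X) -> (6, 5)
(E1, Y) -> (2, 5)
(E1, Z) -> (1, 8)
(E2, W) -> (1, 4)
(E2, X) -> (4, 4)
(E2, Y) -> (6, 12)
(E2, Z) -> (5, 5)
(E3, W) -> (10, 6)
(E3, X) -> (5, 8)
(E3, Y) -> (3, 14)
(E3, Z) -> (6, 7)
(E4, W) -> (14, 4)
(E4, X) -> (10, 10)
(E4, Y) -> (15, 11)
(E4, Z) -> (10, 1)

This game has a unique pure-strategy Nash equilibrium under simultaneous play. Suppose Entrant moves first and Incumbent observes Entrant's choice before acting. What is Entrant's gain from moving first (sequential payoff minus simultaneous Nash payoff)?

0

Incumbent best-responds to each possible Entrant move:
- W: Incumbent compares 3, 1, 10, 14 and picks E4; Entrant would get 4.
- X: Incumbent compares 6, 4, 5, 10 and picks E4; Entrant would get 10.
- Y: Incumbent compares 2, 6, 3, 15 and picks E4; Entrant would get 11.
- Z: Incumbent compares 1, 5, 6, 10 and picks E4; Entrant would get 1.
Among 4, 10, 11, 1, the best is 11 at Y. Subgame-perfect outcome: (E4, Y) with payoffs (15, 11).
Now find the simultaneous Nash equilibrium.
Incumbent's best replies: W→E4; X→E4; Y→E4; Z→E4.
Entrant's best replies: E1→Z; E2→Y; E3→Y; E4→Y.
Only (E4, Y) has each player best-responding; Nash payoffs (15, 11).
Entrant's commitment gain: 11 − 11 = 0.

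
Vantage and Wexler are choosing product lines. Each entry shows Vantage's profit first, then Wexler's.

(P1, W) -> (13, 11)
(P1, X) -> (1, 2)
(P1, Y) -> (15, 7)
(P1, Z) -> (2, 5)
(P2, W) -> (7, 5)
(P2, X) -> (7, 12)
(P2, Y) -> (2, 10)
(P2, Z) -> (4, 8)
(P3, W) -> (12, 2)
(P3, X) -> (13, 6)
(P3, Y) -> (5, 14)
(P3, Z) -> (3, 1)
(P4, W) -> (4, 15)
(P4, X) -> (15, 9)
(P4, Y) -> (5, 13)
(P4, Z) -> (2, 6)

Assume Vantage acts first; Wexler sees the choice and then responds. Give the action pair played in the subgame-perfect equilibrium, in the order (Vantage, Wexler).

Solve by backward induction (Vantage leads).
- P1 → Wexler plays W (best of 11, 2, 7, 5); Vantage gets 13.
- P2 → Wexler plays X (best of 5, 12, 10, 8); Vantage gets 7.
- P3 → Wexler plays Y (best of 2, 6, 14, 1); Vantage gets 5.
- P4 → Wexler plays W (best of 15, 9, 13, 6); Vantage gets 4.
Among 13, 7, 5, 4, the best is 13 at P1. Subgame-perfect outcome: (P1, W) with payoffs (13, 11).

(P1, W)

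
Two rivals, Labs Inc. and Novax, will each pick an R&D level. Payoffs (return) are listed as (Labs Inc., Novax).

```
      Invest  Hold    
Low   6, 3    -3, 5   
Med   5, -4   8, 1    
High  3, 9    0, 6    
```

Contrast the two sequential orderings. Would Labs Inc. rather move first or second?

first

If Labs Inc. leads: Novax's best replies are Low→Hold, Med→Hold, High→Invest; Labs Inc.'s induced payoffs -3, 8, 3; outcome (Med, Hold), payoffs (8, 1).
If Novax leads: Labs Inc.'s best replies are Invest→Low, Hold→Med; Novax's induced payoffs 3, 1; outcome (Low, Invest), payoffs (6, 3).
Labs Inc. gets 8 moving first and 6 moving second, so Labs Inc. prefers to move first.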